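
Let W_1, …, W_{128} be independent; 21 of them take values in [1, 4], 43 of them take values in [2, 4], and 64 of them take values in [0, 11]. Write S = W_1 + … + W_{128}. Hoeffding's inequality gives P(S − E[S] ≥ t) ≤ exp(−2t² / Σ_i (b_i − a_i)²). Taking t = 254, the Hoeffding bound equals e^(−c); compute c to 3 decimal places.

Σ(b_i − a_i)² = 21·3² + 43·2² + 64·11² = 8105.
c = 2t² / 8105 = 2·254² / 8105 = 15.9200.

15.920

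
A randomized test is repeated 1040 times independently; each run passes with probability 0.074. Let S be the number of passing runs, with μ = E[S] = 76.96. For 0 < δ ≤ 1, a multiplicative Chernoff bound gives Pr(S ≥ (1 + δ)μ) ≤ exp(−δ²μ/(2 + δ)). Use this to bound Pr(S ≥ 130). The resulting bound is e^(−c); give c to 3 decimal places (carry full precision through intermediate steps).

13.593

Write 130 = (1 + δ)μ, so δ = 130/76.96 − 1 = 0.6891892…
Then the exponent is δ²μ/(2 + δ) = (130 − μ)² / (μ·(2 + δ)) = 13.593166.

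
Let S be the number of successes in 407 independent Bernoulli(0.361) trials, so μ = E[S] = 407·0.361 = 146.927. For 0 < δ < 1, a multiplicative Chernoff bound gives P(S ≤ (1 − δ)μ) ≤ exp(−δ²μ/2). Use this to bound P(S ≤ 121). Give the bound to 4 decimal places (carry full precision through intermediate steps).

0.1015

Write 121 = (1 − δ)μ, so δ = 1 − 121/146.927 = 0.1764618…
Then the exponent is δ²μ/2 = (μ − 121)²/(2μ) = 2.287562.
Bound = exp(−2.287562) = 0.10151.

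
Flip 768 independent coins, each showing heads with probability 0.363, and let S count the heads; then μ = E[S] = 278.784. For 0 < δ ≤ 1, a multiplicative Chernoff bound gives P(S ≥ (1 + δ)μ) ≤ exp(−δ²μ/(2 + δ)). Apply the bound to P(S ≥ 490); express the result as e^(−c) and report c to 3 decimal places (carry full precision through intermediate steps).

Write 490 = (1 + δ)μ, so δ = 490/278.784 − 1 = 0.7576331…
Then the exponent is δ²μ/(2 + δ) = (490 − μ)² / (μ·(2 + δ)) = 58.029562.

58.030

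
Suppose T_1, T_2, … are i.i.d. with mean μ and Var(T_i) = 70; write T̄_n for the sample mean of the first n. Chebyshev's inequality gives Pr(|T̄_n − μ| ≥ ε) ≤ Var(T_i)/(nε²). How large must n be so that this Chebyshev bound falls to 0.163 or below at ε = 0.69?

903

Require 70/(n·0.69²) ≤ 0.163, i.e. n ≥ 70/(0.163·0.69²) = 902.012.
The smallest integer n is 903.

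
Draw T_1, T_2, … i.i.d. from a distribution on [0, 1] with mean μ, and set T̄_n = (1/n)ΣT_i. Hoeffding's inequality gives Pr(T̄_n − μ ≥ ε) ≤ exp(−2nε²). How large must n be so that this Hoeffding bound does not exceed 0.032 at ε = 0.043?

931

Require exp(−2nε²) ≤ 0.032, i.e. 2nε² ≥ ln(1/0.032) = 3.442019.
So n ≥ 3.442019 / (2·0.043²) = 930.779.
The smallest integer n is 931.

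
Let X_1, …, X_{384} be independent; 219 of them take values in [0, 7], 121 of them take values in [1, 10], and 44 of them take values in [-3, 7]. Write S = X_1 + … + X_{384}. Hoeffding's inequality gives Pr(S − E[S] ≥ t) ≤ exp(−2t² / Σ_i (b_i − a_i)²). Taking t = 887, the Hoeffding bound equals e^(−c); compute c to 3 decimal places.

63.113

Σ(b_i − a_i)² = 219·7² + 121·9² + 44·10² = 24932.
c = 2t² / 24932 = 2·887² / 24932 = 63.1132.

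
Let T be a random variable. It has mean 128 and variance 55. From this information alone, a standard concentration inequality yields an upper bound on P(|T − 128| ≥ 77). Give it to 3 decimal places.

0.009

Mean and variance are known, so Chebyshev's inequality applies.
Chebyshev: P(|T − μ| ≥ t) ≤ Var(T)/t².
Bound = 55 / 5929 = 0.0093.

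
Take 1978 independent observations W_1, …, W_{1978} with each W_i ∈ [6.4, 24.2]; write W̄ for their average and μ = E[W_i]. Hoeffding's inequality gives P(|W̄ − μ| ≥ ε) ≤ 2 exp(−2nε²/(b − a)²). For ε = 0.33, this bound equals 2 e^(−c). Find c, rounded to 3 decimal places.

c = 2nε²/(b − a)² = 2·1978·0.33² / 17.8² = 1.3597.

1.360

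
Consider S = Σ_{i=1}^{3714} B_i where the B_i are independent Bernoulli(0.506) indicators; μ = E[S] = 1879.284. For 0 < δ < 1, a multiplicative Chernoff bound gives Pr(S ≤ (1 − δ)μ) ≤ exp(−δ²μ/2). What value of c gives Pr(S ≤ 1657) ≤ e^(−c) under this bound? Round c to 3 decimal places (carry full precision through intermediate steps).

Write 1657 = (1 − δ)μ, so δ = 1 − 1657/1879.284 = 0.1182812…
Then the exponent is δ²μ/2 = (μ − 1657)²/(2μ) = 13.146011.

13.146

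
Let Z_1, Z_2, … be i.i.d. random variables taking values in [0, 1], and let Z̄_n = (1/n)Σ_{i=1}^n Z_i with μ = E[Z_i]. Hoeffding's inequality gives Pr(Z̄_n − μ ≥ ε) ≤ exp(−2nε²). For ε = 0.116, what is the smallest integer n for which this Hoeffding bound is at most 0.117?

80

Require exp(−2nε²) ≤ 0.117, i.e. 2nε² ≥ ln(1/0.117) = 2.145581.
So n ≥ 2.145581 / (2·0.116²) = 79.726.
The smallest integer n is 80.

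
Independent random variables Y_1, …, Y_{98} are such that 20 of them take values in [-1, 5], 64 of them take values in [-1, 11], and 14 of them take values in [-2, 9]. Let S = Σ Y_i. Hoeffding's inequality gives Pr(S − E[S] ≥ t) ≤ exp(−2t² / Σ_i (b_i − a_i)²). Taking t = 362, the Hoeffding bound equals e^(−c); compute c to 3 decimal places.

22.536

Σ(b_i − a_i)² = 20·6² + 64·12² + 14·11² = 11630.
c = 2t² / 11630 = 2·362² / 11630 = 22.5355.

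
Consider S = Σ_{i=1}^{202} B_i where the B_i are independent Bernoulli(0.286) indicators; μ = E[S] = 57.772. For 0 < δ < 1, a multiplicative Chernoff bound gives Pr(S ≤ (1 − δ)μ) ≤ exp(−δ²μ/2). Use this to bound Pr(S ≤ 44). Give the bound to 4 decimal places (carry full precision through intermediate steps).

Write 44 = (1 − δ)μ, so δ = 1 − 44/57.772 = 0.2383854…
Then the exponent is δ²μ/2 = (μ − 44)²/(2μ) = 1.641522.
Bound = exp(−1.641522) = 0.19369.

0.1937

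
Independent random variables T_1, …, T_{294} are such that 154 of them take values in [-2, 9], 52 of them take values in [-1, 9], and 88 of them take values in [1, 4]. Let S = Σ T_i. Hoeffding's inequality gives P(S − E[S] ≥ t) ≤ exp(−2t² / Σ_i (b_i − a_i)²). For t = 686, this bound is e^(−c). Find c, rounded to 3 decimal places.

38.219

Σ(b_i − a_i)² = 154·11² + 52·10² + 88·3² = 24626.
c = 2t² / 24626 = 2·686² / 24626 = 38.2194.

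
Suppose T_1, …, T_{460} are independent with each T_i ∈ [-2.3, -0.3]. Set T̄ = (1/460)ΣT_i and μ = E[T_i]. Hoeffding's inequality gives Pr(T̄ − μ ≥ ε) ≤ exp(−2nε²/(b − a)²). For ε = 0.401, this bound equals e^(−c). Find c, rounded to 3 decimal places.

c = 2nε²/(b − a)² = 2·460·0.401² / 2² = 36.9842.

36.984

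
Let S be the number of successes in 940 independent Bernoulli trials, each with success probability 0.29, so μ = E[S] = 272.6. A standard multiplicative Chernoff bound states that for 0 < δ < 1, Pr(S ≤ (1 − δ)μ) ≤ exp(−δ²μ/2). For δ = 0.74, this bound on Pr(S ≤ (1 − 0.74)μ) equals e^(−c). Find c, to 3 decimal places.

74.638

c = δ²μ/2 = 0.74²·272.6/2 = 74.6379.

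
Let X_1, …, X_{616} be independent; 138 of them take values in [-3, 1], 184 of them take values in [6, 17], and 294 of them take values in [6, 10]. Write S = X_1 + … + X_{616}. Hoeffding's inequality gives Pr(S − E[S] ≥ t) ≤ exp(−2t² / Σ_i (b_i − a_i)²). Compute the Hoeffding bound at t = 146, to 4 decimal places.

0.2320

Σ(b_i − a_i)² = 138·4² + 184·11² + 294·4² = 29176.
Exponent = 2·146² / 29176 = 1.46120.
Bound = exp(−1.46120) = 0.23196.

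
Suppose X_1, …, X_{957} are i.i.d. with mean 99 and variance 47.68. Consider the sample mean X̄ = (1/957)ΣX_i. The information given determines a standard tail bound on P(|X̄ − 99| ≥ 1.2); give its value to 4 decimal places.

With mean and variance of each term known, Chebyshev's inequality bounds the deviation of the sum (or sample mean).
Var(X̄) = Var(X_i)/n = 47.68/957 = 0.049822.
Chebyshev: P(|X̄ − 99| ≥ 1.2) ≤ Var(X̄)/(1.2)² = 47.68/(957·1.2²) = 0.0346.

0.0346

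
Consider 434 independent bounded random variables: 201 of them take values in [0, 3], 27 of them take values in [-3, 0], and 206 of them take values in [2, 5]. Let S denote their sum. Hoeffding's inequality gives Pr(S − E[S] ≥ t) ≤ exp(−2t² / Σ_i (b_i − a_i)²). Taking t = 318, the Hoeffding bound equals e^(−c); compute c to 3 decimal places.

Σ(b_i − a_i)² = 201·3² + 27·3² + 206·3² = 3906.
c = 2t² / 3906 = 2·318² / 3906 = 51.7788.

51.779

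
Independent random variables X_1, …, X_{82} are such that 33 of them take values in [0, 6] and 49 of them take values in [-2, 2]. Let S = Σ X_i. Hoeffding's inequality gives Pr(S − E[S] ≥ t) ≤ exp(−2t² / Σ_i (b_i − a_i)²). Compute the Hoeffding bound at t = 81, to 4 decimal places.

0.0013

Σ(b_i − a_i)² = 33·6² + 49·4² = 1972.
Exponent = 2·81² / 1972 = 6.65416.
Bound = exp(−6.65416) = 0.00129.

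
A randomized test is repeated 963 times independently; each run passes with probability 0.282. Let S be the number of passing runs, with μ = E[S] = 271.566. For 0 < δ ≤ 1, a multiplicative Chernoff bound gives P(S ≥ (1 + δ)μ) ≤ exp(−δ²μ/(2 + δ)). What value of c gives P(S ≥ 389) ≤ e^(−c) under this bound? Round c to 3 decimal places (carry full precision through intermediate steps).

Write 389 = (1 + δ)μ, so δ = 389/271.566 − 1 = 0.4324326…
Then the exponent is δ²μ/(2 + δ) = (389 − μ)² / (μ·(2 + δ)) = 20.877163.

20.877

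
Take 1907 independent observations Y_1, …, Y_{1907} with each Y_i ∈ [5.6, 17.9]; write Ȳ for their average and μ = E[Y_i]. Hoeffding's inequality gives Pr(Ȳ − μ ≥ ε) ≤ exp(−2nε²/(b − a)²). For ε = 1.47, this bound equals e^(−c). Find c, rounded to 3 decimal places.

c = 2nε²/(b − a)² = 2·1907·1.47² / 12.3² = 54.4760.

54.476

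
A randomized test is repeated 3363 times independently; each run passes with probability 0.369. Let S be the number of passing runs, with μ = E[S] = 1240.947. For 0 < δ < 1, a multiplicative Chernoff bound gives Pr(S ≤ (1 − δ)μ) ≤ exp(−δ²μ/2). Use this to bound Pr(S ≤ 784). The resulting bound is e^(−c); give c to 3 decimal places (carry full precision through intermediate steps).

Write 784 = (1 − δ)μ, so δ = 1 − 784/1240.947 = 0.3682244…
Then the exponent is δ²μ/2 = (μ − 784)²/(2μ) = 84.129524.

84.130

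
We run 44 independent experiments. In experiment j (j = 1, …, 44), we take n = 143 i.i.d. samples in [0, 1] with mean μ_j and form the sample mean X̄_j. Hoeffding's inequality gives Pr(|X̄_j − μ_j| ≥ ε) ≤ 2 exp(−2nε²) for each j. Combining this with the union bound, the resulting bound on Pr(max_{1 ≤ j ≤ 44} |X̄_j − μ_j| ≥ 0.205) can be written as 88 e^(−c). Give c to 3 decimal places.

12.019

Union bound over the 44 events: Pr(max_{1 ≤ j ≤ 44} |X̄_j − μ_j| ≥ 0.205) ≤ 44·2·exp(−2nε²) = 88 exp(−2·143·0.205²).
So c = 2·143·0.205² = 12.0191.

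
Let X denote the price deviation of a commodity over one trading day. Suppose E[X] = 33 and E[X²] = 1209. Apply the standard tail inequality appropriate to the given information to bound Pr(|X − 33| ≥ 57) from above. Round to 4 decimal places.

0.0369

The first two moments determine the variance, so Chebyshev's inequality is the sharpest standard bound available.
Var(X) = E[X²] − (E[X])² = 1209 − 1089 = 120.
Chebyshev's inequality: Pr(|X − μ| ≥ t) ≤ Var(X)/t² = 120/3249 = 0.0369.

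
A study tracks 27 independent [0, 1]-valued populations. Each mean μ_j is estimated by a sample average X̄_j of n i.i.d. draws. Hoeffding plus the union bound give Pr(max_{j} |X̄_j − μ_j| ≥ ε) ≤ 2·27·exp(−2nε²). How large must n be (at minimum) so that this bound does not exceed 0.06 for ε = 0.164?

127

Need 2·27·exp(−2nε²) ≤ 0.06, i.e. exp(−2nε²) ≤ 0.06/54.
So 2nε² ≥ ln(54/0.06) = 6.802395.
Hence n ≥ 6.802395/(2·0.164²) = 126.457.
The smallest integer n is 127.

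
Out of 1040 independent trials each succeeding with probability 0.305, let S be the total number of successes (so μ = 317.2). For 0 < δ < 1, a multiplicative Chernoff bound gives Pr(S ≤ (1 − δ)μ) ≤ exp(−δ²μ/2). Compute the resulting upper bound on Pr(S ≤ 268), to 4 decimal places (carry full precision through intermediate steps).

0.0220

Write 268 = (1 − δ)μ, so δ = 1 − 268/317.2 = 0.1551072…
Then the exponent is δ²μ/2 = (μ − 268)²/(2μ) = 3.815637.
Bound = exp(−3.815637) = 0.02202.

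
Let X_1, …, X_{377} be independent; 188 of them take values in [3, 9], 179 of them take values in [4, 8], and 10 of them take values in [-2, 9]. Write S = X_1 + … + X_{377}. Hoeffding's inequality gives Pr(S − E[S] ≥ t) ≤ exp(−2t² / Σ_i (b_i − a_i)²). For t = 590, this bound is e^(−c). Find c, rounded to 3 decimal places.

Σ(b_i − a_i)² = 188·6² + 179·4² + 10·11² = 10842.
c = 2t² / 10842 = 2·590² / 10842 = 64.2132.

64.213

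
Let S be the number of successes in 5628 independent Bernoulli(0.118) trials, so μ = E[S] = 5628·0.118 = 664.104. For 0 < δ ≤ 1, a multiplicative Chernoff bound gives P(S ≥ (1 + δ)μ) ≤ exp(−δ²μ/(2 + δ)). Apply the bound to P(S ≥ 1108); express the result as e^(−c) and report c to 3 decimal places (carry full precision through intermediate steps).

111.192

Write 1108 = (1 + δ)μ, so δ = 1108/664.104 − 1 = 0.6684134…
Then the exponent is δ²μ/(2 + δ) = (1108 − μ)² / (μ·(2 + δ)) = 111.191927.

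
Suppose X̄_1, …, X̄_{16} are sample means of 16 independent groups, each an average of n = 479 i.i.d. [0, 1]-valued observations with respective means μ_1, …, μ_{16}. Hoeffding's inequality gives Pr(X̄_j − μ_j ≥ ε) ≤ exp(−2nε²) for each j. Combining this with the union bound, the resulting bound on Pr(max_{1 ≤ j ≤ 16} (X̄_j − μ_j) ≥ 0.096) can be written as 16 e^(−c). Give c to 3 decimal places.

Union bound over the 16 events: Pr(max_{1 ≤ j ≤ 16} (X̄_j − μ_j) ≥ 0.096) ≤ 16·exp(−2nε²) = 16 exp(−2·479·0.096²).
So c = 2·479·0.096² = 8.8289.

8.829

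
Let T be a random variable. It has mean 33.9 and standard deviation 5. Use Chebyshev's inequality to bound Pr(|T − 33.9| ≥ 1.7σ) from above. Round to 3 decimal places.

Chebyshev: Pr(|T − μ| ≥ t) ≤ Var(T)/t².
Var(T) = σ² = 5² = 25.
t = 1.7·5 = 8.5.
Bound = 25 / 72.25 = 0.3460.

0.346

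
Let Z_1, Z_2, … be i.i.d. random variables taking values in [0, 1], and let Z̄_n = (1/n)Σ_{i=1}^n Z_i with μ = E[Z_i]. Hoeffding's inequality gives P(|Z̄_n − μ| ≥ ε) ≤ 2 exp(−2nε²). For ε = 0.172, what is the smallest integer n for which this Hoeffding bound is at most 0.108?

Require 2·exp(−2nε²) ≤ 0.108, i.e. 2nε² ≥ ln(2/0.108) = 2.918771.
So n ≥ 2.918771 / (2·0.172²) = 49.330.
The smallest integer n is 50.

50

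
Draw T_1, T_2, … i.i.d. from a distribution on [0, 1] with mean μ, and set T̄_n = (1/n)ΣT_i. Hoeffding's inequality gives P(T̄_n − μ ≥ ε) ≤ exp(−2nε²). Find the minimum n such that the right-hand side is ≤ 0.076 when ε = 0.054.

442

Require exp(−2nε²) ≤ 0.076, i.e. 2nε² ≥ ln(1/0.076) = 2.577022.
So n ≥ 2.577022 / (2·0.054²) = 441.876.
The smallest integer n is 442.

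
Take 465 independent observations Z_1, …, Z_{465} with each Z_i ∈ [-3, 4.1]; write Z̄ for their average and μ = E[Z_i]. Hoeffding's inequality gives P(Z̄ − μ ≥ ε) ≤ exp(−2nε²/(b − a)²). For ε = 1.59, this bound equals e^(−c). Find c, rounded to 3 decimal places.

c = 2nε²/(b − a)² = 2·465·1.59² / 7.1² = 46.6402.

46.640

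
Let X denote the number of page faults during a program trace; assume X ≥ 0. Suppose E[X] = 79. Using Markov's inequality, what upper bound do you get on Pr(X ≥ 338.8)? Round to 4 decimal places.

0.2332

Markov's inequality: for a non-negative random variable, Pr(X ≥ a) ≤ E[X]/a.
Here E[X] = 79 and a = 338.8, so the bound is 79/338.8 = 0.2332.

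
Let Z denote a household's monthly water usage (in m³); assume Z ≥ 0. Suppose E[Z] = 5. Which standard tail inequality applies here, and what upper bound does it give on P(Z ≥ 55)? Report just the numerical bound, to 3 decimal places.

Only the mean of a non-negative variable is known, so Markov's inequality is the applicable tail bound.
Markov's inequality: for a non-negative random variable, P(Z ≥ a) ≤ E[Z]/a.
Here E[Z] = 5 and a = 55, so the bound is 5/55 = 0.0909.

0.091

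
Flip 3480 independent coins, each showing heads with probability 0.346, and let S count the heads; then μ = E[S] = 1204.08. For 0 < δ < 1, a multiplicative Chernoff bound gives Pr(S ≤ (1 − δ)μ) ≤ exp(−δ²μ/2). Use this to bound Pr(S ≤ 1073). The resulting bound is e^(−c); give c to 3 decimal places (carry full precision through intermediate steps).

Write 1073 = (1 − δ)μ, so δ = 1 − 1073/1204.08 = 0.1088632…
Then the exponent is δ²μ/2 = (μ − 1073)²/(2μ) = 7.134894.

7.135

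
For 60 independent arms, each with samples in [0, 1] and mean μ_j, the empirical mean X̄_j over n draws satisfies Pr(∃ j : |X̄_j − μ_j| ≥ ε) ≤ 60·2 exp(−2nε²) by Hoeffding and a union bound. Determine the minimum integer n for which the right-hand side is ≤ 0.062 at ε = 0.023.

7154

Need 2·60·exp(−2nε²) ≤ 0.062, i.e. exp(−2nε²) ≤ 0.062/120.
So 2nε² ≥ ln(120/0.062) = 7.568113.
Hence n ≥ 7.568113/(2·0.023²) = 7153.226.
The smallest integer n is 7154.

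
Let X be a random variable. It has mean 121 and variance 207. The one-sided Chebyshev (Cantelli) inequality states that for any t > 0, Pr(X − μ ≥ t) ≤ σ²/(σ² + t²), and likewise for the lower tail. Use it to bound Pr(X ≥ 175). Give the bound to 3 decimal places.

Here σ² = 207 and t = 54, so σ² + t² = 3123.
Cantelli's bound: 207/3123 = 0.0663.

0.066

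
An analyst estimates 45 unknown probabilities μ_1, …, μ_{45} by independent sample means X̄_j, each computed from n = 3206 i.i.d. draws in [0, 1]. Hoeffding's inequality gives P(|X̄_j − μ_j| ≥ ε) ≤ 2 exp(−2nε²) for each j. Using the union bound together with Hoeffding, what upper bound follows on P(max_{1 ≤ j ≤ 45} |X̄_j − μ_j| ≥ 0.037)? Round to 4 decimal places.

Per-experiment Hoeffding bound: 2·exp(−2·3206·0.037²) = 2·exp(−8.77803) = 0.00030816.
Union bound over 45 events: 45·0.00030816 = 0.01387.

0.0139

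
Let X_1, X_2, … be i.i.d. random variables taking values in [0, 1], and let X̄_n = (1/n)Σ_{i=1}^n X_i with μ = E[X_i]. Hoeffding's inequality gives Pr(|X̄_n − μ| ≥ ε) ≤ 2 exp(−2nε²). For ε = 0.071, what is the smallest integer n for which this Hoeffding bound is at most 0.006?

Require 2·exp(−2nε²) ≤ 0.006, i.e. 2nε² ≥ ln(2/0.006) = 5.809143.
So n ≥ 5.809143 / (2·0.071²) = 576.190.
The smallest integer n is 577.

577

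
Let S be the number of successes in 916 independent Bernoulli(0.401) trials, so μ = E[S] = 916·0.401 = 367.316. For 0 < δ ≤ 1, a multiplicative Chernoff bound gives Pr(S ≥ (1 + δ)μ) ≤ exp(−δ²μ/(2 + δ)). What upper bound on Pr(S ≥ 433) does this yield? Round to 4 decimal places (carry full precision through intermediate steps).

0.0046

Write 433 = (1 + δ)μ, so δ = 433/367.316 − 1 = 0.1788215…
Then the exponent is δ²μ/(2 + δ) = (433 − μ)² / (μ·(2 + δ)) = 5.390855.
Bound = exp(−5.390855) = 0.00456.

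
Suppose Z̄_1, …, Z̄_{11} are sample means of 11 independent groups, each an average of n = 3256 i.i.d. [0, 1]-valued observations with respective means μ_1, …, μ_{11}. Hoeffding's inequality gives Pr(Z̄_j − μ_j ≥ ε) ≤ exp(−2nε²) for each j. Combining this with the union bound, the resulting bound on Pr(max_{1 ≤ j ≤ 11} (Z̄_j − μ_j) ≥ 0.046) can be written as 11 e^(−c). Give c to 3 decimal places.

Union bound over the 11 events: Pr(max_{1 ≤ j ≤ 11} (Z̄_j − μ_j) ≥ 0.046) ≤ 11·exp(−2nε²) = 11 exp(−2·3256·0.046²).
So c = 2·3256·0.046² = 13.7794.

13.779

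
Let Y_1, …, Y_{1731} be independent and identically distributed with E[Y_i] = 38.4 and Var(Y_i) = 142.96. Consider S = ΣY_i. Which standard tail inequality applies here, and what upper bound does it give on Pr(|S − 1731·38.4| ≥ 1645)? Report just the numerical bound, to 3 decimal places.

0.091

With mean and variance of each term known, Chebyshev's inequality bounds the deviation of the sum (or sample mean).
Var(S) = n·Var(Y_i) = 1731·142.96 = 247463.76.
Chebyshev: Pr(|S − 1731·38.4| ≥ 1645) ≤ Var(S)/1645² = 247463.76/2706025 = 0.0914.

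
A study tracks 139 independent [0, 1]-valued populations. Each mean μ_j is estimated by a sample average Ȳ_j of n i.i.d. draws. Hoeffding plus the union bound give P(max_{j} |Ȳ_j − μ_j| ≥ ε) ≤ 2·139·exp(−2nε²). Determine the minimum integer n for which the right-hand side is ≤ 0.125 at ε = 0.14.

197

Need 2·139·exp(−2nε²) ≤ 0.125, i.e. exp(−2nε²) ≤ 0.125/278.
So 2nε² ≥ ln(278/0.125) = 7.707063.
Hence n ≥ 7.707063/(2·0.14²) = 196.609.
The smallest integer n is 197.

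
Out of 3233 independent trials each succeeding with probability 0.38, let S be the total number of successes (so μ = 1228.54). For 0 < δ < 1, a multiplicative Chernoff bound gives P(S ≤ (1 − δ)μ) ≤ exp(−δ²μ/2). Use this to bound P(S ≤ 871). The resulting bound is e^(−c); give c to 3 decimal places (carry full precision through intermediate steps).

52.027

Write 871 = (1 − δ)μ, so δ = 1 − 871/1228.54 = 0.2910284…
Then the exponent is δ²μ/2 = (μ − 871)²/(2μ) = 52.027143.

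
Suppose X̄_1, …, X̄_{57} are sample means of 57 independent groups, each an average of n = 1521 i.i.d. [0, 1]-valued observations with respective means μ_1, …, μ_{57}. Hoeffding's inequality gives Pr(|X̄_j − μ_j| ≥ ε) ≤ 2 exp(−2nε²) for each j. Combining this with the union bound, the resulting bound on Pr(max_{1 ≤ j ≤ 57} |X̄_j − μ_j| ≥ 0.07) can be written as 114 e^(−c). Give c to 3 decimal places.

Union bound over the 57 events: Pr(max_{1 ≤ j ≤ 57} |X̄_j − μ_j| ≥ 0.07) ≤ 57·2·exp(−2nε²) = 114 exp(−2·1521·0.07²).
So c = 2·1521·0.07² = 14.9058.

14.906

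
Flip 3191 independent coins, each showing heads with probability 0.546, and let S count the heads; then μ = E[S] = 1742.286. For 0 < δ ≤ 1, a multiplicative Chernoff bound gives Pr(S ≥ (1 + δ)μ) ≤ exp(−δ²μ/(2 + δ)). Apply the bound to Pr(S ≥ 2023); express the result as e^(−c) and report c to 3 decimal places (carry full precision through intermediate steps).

Write 2023 = (1 + δ)μ, so δ = 2023/1742.286 − 1 = 0.1611182…
Then the exponent is δ²μ/(2 + δ) = (2023 − μ)² / (μ·(2 + δ)) = 20.928118.

20.928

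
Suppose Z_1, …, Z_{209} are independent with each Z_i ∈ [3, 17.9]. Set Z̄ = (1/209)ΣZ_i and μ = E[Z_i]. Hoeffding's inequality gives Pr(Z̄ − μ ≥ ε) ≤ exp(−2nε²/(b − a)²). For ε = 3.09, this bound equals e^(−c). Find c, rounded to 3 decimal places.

c = 2nε²/(b − a)² = 2·209·3.09² / 14.9² = 17.9771.

17.977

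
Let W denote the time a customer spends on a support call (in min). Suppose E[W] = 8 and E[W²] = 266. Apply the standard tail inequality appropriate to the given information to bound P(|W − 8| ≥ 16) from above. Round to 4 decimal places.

The first two moments determine the variance, so Chebyshev's inequality is the sharpest standard bound available.
Var(W) = E[W²] − (E[W])² = 266 − 64 = 202.
Chebyshev's inequality: P(|W − μ| ≥ t) ≤ Var(W)/t² = 202/256 = 0.7891.

0.7891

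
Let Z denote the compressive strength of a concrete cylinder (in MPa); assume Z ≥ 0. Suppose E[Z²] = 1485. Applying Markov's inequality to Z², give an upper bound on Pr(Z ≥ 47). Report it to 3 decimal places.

Since Z ≥ 0, the event {Z ≥ 47} is the same as {Z² ≥ 2209}.
Markov's inequality applied to Z² gives Pr(Z² ≥ 2209) ≤ E[Z²]/2209 = 1485/2209 = 0.6722.

0.672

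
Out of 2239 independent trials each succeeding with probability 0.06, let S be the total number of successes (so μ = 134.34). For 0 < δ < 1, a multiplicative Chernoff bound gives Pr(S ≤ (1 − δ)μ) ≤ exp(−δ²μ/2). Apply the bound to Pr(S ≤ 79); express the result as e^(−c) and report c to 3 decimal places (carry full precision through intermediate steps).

11.398

Write 79 = (1 − δ)μ, so δ = 1 − 79/134.34 = 0.4119399…
Then the exponent is δ²μ/2 = (μ − 79)²/(2μ) = 11.398376.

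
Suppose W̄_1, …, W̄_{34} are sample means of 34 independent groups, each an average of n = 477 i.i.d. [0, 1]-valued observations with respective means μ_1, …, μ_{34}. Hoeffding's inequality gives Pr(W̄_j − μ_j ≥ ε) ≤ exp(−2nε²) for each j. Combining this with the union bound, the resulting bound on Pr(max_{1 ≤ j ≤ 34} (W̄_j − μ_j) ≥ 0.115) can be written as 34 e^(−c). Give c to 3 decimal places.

12.617

Union bound over the 34 events: Pr(max_{1 ≤ j ≤ 34} (W̄_j − μ_j) ≥ 0.115) ≤ 34·exp(−2nε²) = 34 exp(−2·477·0.115²).
So c = 2·477·0.115² = 12.6166.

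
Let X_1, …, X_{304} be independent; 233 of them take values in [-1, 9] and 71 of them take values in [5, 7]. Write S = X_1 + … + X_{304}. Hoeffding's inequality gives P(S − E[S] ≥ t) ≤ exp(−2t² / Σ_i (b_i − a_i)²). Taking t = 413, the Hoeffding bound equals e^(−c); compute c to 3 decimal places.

14.465

Σ(b_i − a_i)² = 233·10² + 71·2² = 23584.
c = 2t² / 23584 = 2·413² / 23584 = 14.4648.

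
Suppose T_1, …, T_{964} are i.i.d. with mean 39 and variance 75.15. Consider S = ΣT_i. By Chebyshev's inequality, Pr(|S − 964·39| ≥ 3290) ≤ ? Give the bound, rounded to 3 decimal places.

Var(S) = n·Var(T_i) = 964·75.15 = 72444.6.
Chebyshev: Pr(|S − 964·39| ≥ 3290) ≤ Var(S)/3290² = 72444.6/10824100 = 0.0067.

0.007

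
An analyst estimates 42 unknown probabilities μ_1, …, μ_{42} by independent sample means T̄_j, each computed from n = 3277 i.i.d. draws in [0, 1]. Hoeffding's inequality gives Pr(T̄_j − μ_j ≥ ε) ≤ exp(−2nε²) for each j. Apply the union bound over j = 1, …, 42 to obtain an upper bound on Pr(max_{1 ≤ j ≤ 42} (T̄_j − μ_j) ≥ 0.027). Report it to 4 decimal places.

Per-experiment Hoeffding bound: exp(−2·3277·0.027²) = exp(−4.77787) = 0.0084139.
Union bound over 42 events: 42·0.0084139 = 0.35339.

0.3534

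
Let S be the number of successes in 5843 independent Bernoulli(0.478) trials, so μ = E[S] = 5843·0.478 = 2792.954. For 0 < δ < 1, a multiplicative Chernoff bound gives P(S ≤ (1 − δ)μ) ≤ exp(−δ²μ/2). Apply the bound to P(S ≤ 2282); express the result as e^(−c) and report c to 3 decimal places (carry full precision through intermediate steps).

Write 2282 = (1 − δ)μ, so δ = 1 − 2282/2792.954 = 0.1829439…
Then the exponent is δ²μ/2 = (μ − 2282)²/(2μ) = 46.737968.

46.738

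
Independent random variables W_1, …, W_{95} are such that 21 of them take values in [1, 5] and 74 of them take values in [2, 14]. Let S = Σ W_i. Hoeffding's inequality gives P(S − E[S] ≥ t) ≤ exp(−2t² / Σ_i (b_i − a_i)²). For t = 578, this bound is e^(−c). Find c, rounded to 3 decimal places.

60.787

Σ(b_i − a_i)² = 21·4² + 74·12² = 10992.
c = 2t² / 10992 = 2·578² / 10992 = 60.7868.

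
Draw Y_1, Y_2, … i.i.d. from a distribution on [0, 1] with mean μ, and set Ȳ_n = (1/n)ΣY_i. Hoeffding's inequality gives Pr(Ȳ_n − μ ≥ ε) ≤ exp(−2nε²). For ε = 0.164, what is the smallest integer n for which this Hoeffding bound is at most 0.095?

44

Require exp(−2nε²) ≤ 0.095, i.e. 2nε² ≥ ln(1/0.095) = 2.353878.
So n ≥ 2.353878 / (2·0.164²) = 43.759.
The smallest integer n is 44.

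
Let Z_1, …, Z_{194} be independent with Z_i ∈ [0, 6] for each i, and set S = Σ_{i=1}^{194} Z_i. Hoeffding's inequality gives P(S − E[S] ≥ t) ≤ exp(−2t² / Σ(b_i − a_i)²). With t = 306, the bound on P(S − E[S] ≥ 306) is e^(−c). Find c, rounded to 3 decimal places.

26.814

Σ(b_i − a_i)² = 194·(6)² = 6984.
c = 2t²/6984 = 2·306²/6984 = 26.8144.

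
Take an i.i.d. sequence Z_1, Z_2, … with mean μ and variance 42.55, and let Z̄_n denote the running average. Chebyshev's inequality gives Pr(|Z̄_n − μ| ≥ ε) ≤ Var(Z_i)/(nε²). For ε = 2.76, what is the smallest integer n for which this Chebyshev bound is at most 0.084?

Require 42.55/(n·2.76²) ≤ 0.084, i.e. n ≥ 42.55/(0.084·2.76²) = 66.497.
The smallest integer n is 67.

67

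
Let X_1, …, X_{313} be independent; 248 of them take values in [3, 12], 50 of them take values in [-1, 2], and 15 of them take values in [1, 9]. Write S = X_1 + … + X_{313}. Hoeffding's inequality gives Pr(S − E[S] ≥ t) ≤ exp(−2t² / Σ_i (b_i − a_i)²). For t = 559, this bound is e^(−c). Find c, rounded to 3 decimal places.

29.071

Σ(b_i − a_i)² = 248·9² + 50·3² + 15·8² = 21498.
c = 2t² / 21498 = 2·559² / 21498 = 29.0707.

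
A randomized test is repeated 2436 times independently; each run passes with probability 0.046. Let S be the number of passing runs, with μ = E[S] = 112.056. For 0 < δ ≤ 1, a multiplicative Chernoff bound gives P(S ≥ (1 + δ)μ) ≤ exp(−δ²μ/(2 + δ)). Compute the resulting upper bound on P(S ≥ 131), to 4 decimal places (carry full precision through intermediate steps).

0.2284

Write 131 = (1 + δ)μ, so δ = 131/112.056 − 1 = 0.1690583…
Then the exponent is δ²μ/(2 + δ) = (131 − μ)² / (μ·(2 + δ)) = 1.476512.
Bound = exp(−1.476512) = 0.22843.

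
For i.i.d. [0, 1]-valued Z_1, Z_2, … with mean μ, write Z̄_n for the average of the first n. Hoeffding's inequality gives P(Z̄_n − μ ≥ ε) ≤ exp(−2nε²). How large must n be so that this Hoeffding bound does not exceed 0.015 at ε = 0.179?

Require exp(−2nε²) ≤ 0.015, i.e. 2nε² ≥ ln(1/0.015) = 4.199705.
So n ≥ 4.199705 / (2·0.179²) = 65.536.
The smallest integer n is 66.

66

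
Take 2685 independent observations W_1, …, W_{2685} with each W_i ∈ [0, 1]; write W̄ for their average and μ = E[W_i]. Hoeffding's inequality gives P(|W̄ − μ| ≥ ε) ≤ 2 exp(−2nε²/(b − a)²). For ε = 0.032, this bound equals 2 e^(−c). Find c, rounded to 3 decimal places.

5.499

c = 2nε²/(b − a)² = 2·2685·0.032² / 1² = 5.4989.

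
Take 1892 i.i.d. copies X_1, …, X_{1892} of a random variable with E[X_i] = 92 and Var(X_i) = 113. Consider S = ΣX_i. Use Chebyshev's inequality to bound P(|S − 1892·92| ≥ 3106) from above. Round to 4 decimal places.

0.0222

Var(S) = n·Var(X_i) = 1892·113 = 213796.
Chebyshev: P(|S − 1892·92| ≥ 3106) ≤ Var(S)/3106² = 213796/9647236 = 0.0222.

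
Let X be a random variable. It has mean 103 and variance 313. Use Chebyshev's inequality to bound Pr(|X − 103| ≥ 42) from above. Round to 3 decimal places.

0.177

Chebyshev: Pr(|X − μ| ≥ t) ≤ Var(X)/t².
Bound = 313 / 1764 = 0.1774.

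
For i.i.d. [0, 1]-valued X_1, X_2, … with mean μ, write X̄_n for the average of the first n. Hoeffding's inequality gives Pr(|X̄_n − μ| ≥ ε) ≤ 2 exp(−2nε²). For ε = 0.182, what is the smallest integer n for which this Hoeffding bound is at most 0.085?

48

Require 2·exp(−2nε²) ≤ 0.085, i.e. 2nε² ≥ ln(2/0.085) = 3.158251.
So n ≥ 3.158251 / (2·0.182²) = 47.673.
The smallest integer n is 48.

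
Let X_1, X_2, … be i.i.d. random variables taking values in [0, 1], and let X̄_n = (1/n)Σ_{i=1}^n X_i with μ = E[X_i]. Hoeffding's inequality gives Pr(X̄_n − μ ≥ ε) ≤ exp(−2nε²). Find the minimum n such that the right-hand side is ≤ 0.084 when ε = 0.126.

79

Require exp(−2nε²) ≤ 0.084, i.e. 2nε² ≥ ln(1/0.084) = 2.476938.
So n ≥ 2.476938 / (2·0.126²) = 78.009.
The smallest integer n is 79.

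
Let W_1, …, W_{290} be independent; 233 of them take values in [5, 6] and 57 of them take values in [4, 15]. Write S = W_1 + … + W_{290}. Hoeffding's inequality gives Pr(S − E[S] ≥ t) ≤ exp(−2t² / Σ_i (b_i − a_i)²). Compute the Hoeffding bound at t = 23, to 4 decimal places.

Σ(b_i − a_i)² = 233·1² + 57·11² = 7130.
Exponent = 2·23² / 7130 = 0.14839.
Bound = exp(−0.14839) = 0.86210.

0.8621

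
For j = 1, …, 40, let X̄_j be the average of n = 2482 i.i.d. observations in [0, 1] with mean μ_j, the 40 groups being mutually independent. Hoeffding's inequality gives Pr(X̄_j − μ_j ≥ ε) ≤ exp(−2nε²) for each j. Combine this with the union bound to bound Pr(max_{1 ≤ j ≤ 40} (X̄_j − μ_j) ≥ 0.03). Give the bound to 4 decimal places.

Per-experiment Hoeffding bound: exp(−2·2482·0.03²) = exp(−4.46760) = 0.011475.
Union bound over 40 events: 40·0.011475 = 0.45899.

0.4590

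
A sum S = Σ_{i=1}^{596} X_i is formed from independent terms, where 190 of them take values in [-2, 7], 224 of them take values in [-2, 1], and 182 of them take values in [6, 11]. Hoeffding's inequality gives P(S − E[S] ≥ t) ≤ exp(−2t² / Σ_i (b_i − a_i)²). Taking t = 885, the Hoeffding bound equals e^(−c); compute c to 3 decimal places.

Σ(b_i − a_i)² = 190·9² + 224·3² + 182·5² = 21956.
c = 2t² / 21956 = 2·885² / 21956 = 71.3450.

71.345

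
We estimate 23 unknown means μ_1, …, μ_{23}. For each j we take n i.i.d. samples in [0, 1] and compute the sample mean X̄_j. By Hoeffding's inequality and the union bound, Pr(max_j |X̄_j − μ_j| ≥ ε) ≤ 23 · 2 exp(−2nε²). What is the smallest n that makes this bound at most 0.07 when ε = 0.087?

Need 2·23·exp(−2nε²) ≤ 0.07, i.e. exp(−2nε²) ≤ 0.07/46.
So 2nε² ≥ ln(46/0.07) = 6.487901.
Hence n ≥ 6.487901/(2·0.087²) = 428.584.
The smallest integer n is 429.

429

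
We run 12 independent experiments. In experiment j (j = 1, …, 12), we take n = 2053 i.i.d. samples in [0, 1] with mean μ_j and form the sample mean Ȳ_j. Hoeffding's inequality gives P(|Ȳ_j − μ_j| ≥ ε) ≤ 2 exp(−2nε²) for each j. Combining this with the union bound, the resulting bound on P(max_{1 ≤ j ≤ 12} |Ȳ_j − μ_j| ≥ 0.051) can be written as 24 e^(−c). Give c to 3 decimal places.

10.680

Union bound over the 12 events: P(max_{1 ≤ j ≤ 12} |Ȳ_j − μ_j| ≥ 0.051) ≤ 12·2·exp(−2nε²) = 24 exp(−2·2053·0.051²).
So c = 2·2053·0.051² = 10.6797.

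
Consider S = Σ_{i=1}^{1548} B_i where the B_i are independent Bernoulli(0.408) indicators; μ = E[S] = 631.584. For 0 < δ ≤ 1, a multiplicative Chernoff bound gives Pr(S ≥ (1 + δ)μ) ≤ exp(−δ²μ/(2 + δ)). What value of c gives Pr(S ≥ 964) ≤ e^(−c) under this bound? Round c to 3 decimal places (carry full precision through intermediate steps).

69.254

Write 964 = (1 + δ)μ, so δ = 964/631.584 − 1 = 0.5263211…
Then the exponent is δ²μ/(2 + δ) = (964 − μ)² / (μ·(2 + δ)) = 69.253889.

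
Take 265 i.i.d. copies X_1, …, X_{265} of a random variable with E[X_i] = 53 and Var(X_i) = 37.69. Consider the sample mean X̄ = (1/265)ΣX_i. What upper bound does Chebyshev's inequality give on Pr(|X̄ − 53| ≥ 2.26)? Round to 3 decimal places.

0.028

Var(X̄) = Var(X_i)/n = 37.69/265 = 0.14223.
Chebyshev: Pr(|X̄ − 53| ≥ 2.26) ≤ Var(X̄)/(2.26)² = 37.69/(265·2.26²) = 0.0278.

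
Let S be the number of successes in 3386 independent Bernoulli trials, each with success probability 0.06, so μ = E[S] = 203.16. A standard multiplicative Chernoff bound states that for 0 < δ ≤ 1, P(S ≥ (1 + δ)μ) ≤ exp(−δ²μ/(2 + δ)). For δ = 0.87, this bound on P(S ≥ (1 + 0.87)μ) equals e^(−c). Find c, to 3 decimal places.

53.579

c = δ²μ/(2 + δ) = 0.87²·203.16/(2 + 0.87) = 53.5790.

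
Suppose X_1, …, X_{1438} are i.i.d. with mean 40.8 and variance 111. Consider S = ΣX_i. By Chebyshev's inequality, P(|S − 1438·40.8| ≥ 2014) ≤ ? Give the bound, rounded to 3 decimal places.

Var(S) = n·Var(X_i) = 1438·111 = 159618.
Chebyshev: P(|S − 1438·40.8| ≥ 2014) ≤ Var(S)/2014² = 159618/4056196 = 0.0394.

0.039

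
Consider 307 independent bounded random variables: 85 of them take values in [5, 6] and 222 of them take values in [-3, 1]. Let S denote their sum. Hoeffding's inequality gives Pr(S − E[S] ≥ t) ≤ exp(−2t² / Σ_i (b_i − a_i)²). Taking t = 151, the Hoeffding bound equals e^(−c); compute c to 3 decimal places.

12.538

Σ(b_i − a_i)² = 85·1² + 222·4² = 3637.
c = 2t² / 3637 = 2·151² / 3637 = 12.5384.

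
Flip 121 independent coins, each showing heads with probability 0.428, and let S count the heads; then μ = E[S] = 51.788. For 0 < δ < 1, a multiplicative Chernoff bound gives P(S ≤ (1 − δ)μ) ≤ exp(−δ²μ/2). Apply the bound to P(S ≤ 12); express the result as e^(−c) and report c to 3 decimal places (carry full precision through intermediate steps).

Write 12 = (1 − δ)μ, so δ = 1 − 12/51.788 = 0.7682861…
Then the exponent is δ²μ/2 = (μ − 12)²/(2μ) = 15.284283.

15.284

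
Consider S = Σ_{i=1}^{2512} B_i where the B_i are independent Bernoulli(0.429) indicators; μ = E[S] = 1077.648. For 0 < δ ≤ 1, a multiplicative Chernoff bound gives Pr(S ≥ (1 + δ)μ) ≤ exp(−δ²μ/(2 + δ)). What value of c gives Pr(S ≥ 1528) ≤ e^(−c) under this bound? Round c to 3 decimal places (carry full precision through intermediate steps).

Write 1528 = (1 + δ)μ, so δ = 1528/1077.648 − 1 = 0.4179027…
Then the exponent is δ²μ/(2 + δ) = (1528 − μ)² / (μ·(2 + δ)) = 77.837422.

77.837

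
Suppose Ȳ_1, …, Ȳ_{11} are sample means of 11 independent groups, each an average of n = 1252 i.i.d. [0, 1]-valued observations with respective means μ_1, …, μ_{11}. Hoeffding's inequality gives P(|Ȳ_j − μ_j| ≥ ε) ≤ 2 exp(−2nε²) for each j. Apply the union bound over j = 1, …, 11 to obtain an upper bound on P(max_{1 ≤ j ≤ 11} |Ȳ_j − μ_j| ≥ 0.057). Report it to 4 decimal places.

Per-experiment Hoeffding bound: 2·exp(−2·1252·0.057²) = 2·exp(−8.13550) = 0.00058591.
Union bound over 11 events: 11·0.00058591 = 0.00644.

0.0064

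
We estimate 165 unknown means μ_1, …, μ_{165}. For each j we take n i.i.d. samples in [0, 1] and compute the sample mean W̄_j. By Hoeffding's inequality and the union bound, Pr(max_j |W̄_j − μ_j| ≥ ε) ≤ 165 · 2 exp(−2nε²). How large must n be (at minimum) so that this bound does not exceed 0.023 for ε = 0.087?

633

Need 2·165·exp(−2nε²) ≤ 0.023, i.e. exp(−2nε²) ≤ 0.023/330.
So 2nε² ≥ ln(330/0.023) = 9.571354.
Hence n ≥ 9.571354/(2·0.087²) = 632.273.
The smallest integer n is 633.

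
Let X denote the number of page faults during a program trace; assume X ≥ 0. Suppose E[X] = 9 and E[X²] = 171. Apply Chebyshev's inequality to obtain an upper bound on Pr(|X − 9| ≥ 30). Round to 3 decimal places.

0.100

Var(X) = E[X²] − (E[X])² = 171 − 81 = 90.
Chebyshev's inequality: Pr(|X − μ| ≥ t) ≤ Var(X)/t² = 90/900 = 0.1000.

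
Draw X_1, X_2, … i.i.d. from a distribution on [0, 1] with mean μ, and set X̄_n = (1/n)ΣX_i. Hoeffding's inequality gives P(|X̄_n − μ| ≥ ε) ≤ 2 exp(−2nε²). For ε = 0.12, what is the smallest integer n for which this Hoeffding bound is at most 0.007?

Require 2·exp(−2nε²) ≤ 0.007, i.e. 2nε² ≥ ln(2/0.007) = 5.654992.
So n ≥ 5.654992 / (2·0.12²) = 196.354.
The smallest integer n is 197.

197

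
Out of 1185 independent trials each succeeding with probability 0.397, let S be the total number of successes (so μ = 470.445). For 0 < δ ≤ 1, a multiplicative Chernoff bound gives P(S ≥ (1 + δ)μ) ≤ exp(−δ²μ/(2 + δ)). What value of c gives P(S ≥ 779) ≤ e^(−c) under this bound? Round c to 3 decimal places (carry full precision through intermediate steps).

76.199

Write 779 = (1 + δ)μ, so δ = 779/470.445 − 1 = 0.655879…
Then the exponent is δ²μ/(2 + δ) = (779 − μ)² / (μ·(2 + δ)) = 76.198783.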